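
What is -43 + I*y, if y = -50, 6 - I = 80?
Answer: 3657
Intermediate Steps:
I = -74 (I = 6 - 1*80 = 6 - 80 = -74)
-43 + I*y = -43 - 74*(-50) = -43 + 3700 = 3657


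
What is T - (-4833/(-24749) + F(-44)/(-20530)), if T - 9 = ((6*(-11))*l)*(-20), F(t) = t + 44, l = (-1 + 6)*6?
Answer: 980278308/24749 ≈ 39609.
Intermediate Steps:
l = 30 (l = 5*6 = 30)
F(t) = 44 + t
T = 39609 (T = 9 + ((6*(-11))*30)*(-20) = 9 - 66*30*(-20) = 9 - 1980*(-20) = 9 + 39600 = 39609)
T - (-4833/(-24749) + F(-44)/(-20530)) = 39609 - (-4833/(-24749) + (44 - 44)/(-20530)) = 39609 - (-4833*(-1/24749) + 0*(-1/20530)) = 39609 - (4833/24749 + 0) = 39609 - 1*4833/24749 = 39609 - 4833/24749 = 980278308/24749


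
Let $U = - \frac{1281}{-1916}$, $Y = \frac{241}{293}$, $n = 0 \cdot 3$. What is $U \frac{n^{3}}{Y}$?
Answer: $0$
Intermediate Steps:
$n = 0$
$Y = \frac{241}{293}$ ($Y = 241 \cdot \frac{1}{293} = \frac{241}{293} \approx 0.82253$)
$U = \frac{1281}{1916}$ ($U = \left(-1281\right) \left(- \frac{1}{1916}\right) = \frac{1281}{1916} \approx 0.66858$)
$U \frac{n^{3}}{Y} = \frac{1281 \frac{0^{3}}{\frac{241}{293}}}{1916} = \frac{1281 \cdot 0 \cdot \frac{293}{241}}{1916} = \frac{1281}{1916} \cdot 0 = 0$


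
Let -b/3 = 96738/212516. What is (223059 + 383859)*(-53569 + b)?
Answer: -1727373568905231/53129 ≈ -3.2513e+10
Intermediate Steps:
b = -145107/106258 (b = -290214/212516 = -3*48369/106258 = -145107/106258 ≈ -1.3656)
(223059 + 383859)*(-53569 + b) = (223059 + 383859)*(-53569 - 145107/106258) = 606918*(-5692279909/106258) = -1727373568905231/53129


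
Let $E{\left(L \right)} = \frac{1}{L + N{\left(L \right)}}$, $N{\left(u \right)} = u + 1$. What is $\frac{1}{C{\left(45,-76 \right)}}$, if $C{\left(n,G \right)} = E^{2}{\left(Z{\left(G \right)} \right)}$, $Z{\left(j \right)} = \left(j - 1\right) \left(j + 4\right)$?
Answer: $122965921$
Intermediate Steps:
$N{\left(u \right)} = 1 + u$
$Z{\left(j \right)} = \left(-1 + j\right) \left(4 + j\right)$
$E{\left(L \right)} = \frac{1}{1 + 2 L}$ ($E{\left(L \right)} = \frac{1}{L + \left(1 + L\right)} = \frac{1}{1 + 2 L}$)
$C{\left(n,G \right)} = \frac{1}{\left(-7 + 2 G^{2} + 6 G\right)^{2}}$ ($C{\left(n,G \right)} = \left(\frac{1}{1 + 2 \left(-4 + G^{2} + 3 G\right)}\right)^{2} = \left(\frac{1}{1 + \left(-8 + 2 G^{2} + 6 G\right)}\right)^{2} = \left(\frac{1}{-7 + 2 G^{2} + 6 G}\right)^{2} = \frac{1}{\left(-7 + 2 G^{2} + 6 G\right)^{2}}$)
$\frac{1}{C{\left(45,-76 \right)}} = \frac{1}{\frac{1}{\left(-7 + 2 \left(-76\right)^{2} + 6 \left(-76\right)\right)^{2}}} = \frac{1}{\frac{1}{\left(-7 + 2 \cdot 5776 - 456\right)^{2}}} = \frac{1}{\frac{1}{\left(-7 + 11552 - 456\right)^{2}}} = \frac{1}{\frac{1}{122965921}} = 122965921$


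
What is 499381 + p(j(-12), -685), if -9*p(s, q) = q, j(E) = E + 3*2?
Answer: 4495114/9 ≈ 4.9946e+5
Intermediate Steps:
j(E) = 6 + E (j(E) = E + 6 = 6 + E)
p(s, q) = -q/9
499381 + p(j(-12), -685) = 499381 - ⅑*(-685) = 499381 + 685/9 = 4495114/9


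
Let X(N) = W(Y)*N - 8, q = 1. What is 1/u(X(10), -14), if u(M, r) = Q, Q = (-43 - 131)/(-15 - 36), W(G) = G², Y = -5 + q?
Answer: 17/58 ≈ 0.29310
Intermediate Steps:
Y = -4 (Y = -5 + 1 = -4)
X(N) = -8 + 16*N (X(N) = (-4)²*N - 8 = 16*N - 8 = -8 + 16*N)
Q = 58/17 (Q = -174/(-51) = -174*(-1/51) = 58/17 ≈ 3.4118)
u(M, r) = 58/17
1/u(X(10), -14) = 1/(58/17) = 17/58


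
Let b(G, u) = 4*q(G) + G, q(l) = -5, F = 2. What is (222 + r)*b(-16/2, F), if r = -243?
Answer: 588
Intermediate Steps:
b(G, u) = -20 + G (b(G, u) = 4*(-5) + G = -20 + G)
(222 + r)*b(-16/2, F) = (222 - 243)*(-20 - 16/2) = -21*(-20 - 16*½) = -21*(-20 - 8) = -21*(-28) = 588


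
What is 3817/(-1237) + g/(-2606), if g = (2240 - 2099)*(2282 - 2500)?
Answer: 14037902/1611811 ≈ 8.7094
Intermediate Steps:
g = -30738 (g = 141*(-218) = -30738)
3817/(-1237) + g/(-2606) = 3817/(-1237) - 30738/(-2606) = 3817*(-1/1237) - 30738*(-1/2606) = -3817/1237 + 15369/1303 = 14037902/1611811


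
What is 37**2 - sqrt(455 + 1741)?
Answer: 1369 - 6*sqrt(61) ≈ 1322.1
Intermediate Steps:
37**2 - sqrt(455 + 1741) = 1369 - sqrt(2196) = 1369 - 6*sqrt(61)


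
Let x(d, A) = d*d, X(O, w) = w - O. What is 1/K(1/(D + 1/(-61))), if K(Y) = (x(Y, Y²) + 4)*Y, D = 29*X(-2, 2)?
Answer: 354143546875/12213799481 ≈ 28.995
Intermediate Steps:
x(d, A) = d²
D = 116 (D = 29*(2 - 1*(-2)) = 29*(2 + 2) = 29*4 = 116)
K(Y) = Y*(4 + Y²) (K(Y) = (Y² + 4)*Y = (4 + Y²)*Y = Y*(4 + Y²))
1/K(1/(D + 1/(-61))) = 1/((4 + (1/(116 + 1/(-61)))²)/(116 + 1/(-61))) = 1/((4 + (1/(116 - 1/61))²)/(116 - 1/61)) = 1/((4 + (1/(7075/61))²)/(7075/61)) = 1/(61*(4 + (61/7075)²)/7075) = 1/(61*(4 + 3721/50055625)/7075) = 1/((61/7075)*(200226221/50055625)) = 1/(12213799481/354143546875) = 354143546875/12213799481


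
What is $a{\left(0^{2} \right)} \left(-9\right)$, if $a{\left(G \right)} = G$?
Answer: $0$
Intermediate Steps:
$a{\left(0^{2} \right)} \left(-9\right) = 0^{2} \left(-9\right) = 0 \left(-9\right) = 0$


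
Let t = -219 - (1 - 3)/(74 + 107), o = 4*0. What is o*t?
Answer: 0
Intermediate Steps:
o = 0
t = -39637/181 (t = -219 - (-2)/181 = -219 - 1*(-2/181) = -219 + 2/181 = -39637/181 ≈ -218.99)
o*t = 0*(-39637/181) = 0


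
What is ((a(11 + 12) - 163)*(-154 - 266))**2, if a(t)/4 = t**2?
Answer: 672826467600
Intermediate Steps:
a(t) = 4*t**2
((a(11 + 12) - 163)*(-154 - 266))**2 = ((4*(11 + 12)**2 - 163)*(-154 - 266))**2 = ((4*23**2 - 163)*(-420))**2 = ((4*529 - 163)*(-420))**2 = ((2116 - 163)*(-420))**2 = (1953*(-420))**2 = (-820260)**2 = 672826467600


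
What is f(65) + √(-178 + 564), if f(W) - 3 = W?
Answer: 68 + √386 ≈ 87.647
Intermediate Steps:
f(W) = 3 + W
f(65) + √(-178 + 564) = (3 + 65) + √(-178 + 564) = 68 + √386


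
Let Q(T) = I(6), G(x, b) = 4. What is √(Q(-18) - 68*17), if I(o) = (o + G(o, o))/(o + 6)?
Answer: I*√41586/6 ≈ 33.988*I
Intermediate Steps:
I(o) = (4 + o)/(6 + o) (I(o) = (o + 4)/(o + 6) = (4 + o)/(6 + o))
Q(T) = ⅚ (Q(T) = (4 + 6)/(6 + 6) = 10/12 = (1/12)*10 = ⅚)
√(Q(-18) - 68*17) = √(⅚ - 68*17) = √(⅚ - 1156) = √(-6931/6) = I*√41586/6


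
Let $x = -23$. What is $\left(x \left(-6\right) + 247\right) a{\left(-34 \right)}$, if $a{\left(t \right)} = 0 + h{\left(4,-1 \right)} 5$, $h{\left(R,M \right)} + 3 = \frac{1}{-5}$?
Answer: $-6160$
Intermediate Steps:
$h{\left(R,M \right)} = - \frac{16}{5}$ ($h{\left(R,M \right)} = -3 + \frac{1}{-5} = -3 - \frac{1}{5} = - \frac{16}{5}$)
$a{\left(t \right)} = -16$ ($a{\left(t \right)} = 0 - 16 = -16$)
$\left(x \left(-6\right) + 247\right) a{\left(-34 \right)} = \left(\left(-23\right) \left(-6\right) + 247\right) \left(-16\right) = \left(138 + 247\right) \left(-16\right) = 385 \left(-16\right) = -6160$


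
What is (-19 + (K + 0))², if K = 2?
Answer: 289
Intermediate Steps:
(-19 + (K + 0))² = (-19 + (2 + 0))² = (-19 + 2)² = (-17)² = 289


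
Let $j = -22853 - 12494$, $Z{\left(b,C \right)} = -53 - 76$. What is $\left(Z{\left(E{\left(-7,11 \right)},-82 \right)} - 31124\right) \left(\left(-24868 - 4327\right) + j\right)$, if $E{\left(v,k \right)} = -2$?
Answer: $2017131126$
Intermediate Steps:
$Z{\left(b,C \right)} = -129$ ($Z{\left(b,C \right)} = -53 - 76 = -129$)
$j = -35347$ ($j = -22853 - 12494 = -35347$)
$\left(Z{\left(E{\left(-7,11 \right)},-82 \right)} - 31124\right) \left(\left(-24868 - 4327\right) + j\right) = \left(-129 - 31124\right) \left(\left(-24868 - 4327\right) - 35347\right) = - 31253 \left(-29195 - 35347\right) = \left(-31253\right) \left(-64542\right) = 2017131126$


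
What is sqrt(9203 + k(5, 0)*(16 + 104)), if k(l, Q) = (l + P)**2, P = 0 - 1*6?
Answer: sqrt(9323) ≈ 96.556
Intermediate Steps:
P = -6 (P = 0 - 6 = -6)
k(l, Q) = (-6 + l)**2 (k(l, Q) = (l - 6)**2 = (-6 + l)**2)
sqrt(9203 + k(5, 0)*(16 + 104)) = sqrt(9203 + (-6 + 5)**2*(16 + 104)) = sqrt(9203 + (-1)**2*120) = sqrt(9203 + 1*120) = sqrt(9203 + 120) = sqrt(9323)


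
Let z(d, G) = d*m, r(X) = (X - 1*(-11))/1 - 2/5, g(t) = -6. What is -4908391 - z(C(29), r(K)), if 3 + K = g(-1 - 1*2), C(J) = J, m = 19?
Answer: -4908942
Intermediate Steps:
K = -9 (K = -3 - 6 = -9)
r(X) = 53/5 + X (r(X) = (X + 11)*1 - 2*⅕ = (11 + X)*1 - ⅖ = (11 + X) - ⅖ = 53/5 + X)
z(d, G) = 19*d (z(d, G) = d*19 = 19*d)
-4908391 - z(C(29), r(K)) = -4908391 - 19*29 = -4908391 - 1*551 = -4908391 - 551 = -4908942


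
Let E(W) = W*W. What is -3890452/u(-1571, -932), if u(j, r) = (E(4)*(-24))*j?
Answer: -972613/150816 ≈ -6.4490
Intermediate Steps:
E(W) = W²
u(j, r) = -384*j (u(j, r) = (4²*(-24))*j = (16*(-24))*j = -384*j)
-3890452/u(-1571, -932) = -3890452/((-384*(-1571))) = -3890452/603264 = -3890452*1/603264 = -972613/150816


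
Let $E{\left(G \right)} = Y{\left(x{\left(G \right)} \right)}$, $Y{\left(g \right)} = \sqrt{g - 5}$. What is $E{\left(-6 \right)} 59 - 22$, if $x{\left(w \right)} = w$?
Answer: $-22 + 59 i \sqrt{11} \approx -22.0 + 195.68 i$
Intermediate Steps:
$Y{\left(g \right)} = \sqrt{-5 + g}$
$E{\left(G \right)} = \sqrt{-5 + G}$
$E{\left(-6 \right)} 59 - 22 = \sqrt{-5 - 6} \cdot 59 - 22 = \sqrt{-11} \cdot 59 - 22 = i \sqrt{11} \cdot 59 - 22 = 59 i \sqrt{11} - 22 = -22 + 59 i \sqrt{11}$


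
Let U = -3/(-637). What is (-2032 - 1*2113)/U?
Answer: -2640365/3 ≈ -8.8012e+5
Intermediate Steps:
U = 3/637 (U = -1/637*(-3) = 3/637 ≈ 0.0047096)
(-2032 - 1*2113)/U = (-2032 - 1*2113)/(3/637) = (-2032 - 2113)*(637/3) = -4145*637/3 = -2640365/3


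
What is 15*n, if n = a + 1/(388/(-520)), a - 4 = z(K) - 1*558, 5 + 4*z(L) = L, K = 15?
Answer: -1608765/194 ≈ -8292.6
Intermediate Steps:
z(L) = -5/4 + L/4
a = -1103/2 (a = 4 + ((-5/4 + (1/4)*15) - 1*558) = 4 + ((-5/4 + 15/4) - 558) = 4 + (5/2 - 558) = 4 - 1111/2 = -1103/2 ≈ -551.50)
n = -107251/194 (n = -1103/2 + 1/(388/(-520)) = -1103/2 + 1/(388*(-1/520)) = -1103/2 + 1/(-97/130) = -1103/2 - 130/97 = -107251/194 ≈ -552.84)
15*n = 15*(-107251/194) = -1608765/194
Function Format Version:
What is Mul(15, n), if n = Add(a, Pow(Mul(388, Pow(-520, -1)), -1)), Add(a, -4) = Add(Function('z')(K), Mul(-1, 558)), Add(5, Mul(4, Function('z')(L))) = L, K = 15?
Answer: Rational(-1608765, 194) ≈ -8292.6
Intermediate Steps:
Function('z')(L) = Add(Rational(-5, 4), Mul(Rational(1, 4), L))
a = Rational(-1103, 2) (a = Add(4, Add(Add(Rational(-5, 4), Mul(Rational(1, 4), 15)), Mul(-1, 558))) = Add(4, Add(Add(Rational(-5, 4), Rational(15, 4)), -558)) = Add(4, Add(Rational(5, 2), -558)) = Add(4, Rational(-1111, 2)) = Rational(-1103, 2) ≈ -551.50)
n = Rational(-107251, 194) (n = Add(Rational(-1103, 2), Pow(Mul(388, Pow(-520, -1)), -1)) = Add(Rational(-1103, 2), Pow(Mul(388, Rational(-1, 520)), -1)) = Add(Rational(-1103, 2), Pow(Rational(-97, 130), -1)) = Add(Rational(-1103, 2), Rational(-130, 97)) = Rational(-107251, 194) ≈ -552.84)
Mul(15, n) = Mul(15, Rational(-107251, 194)) = Rational(-1608765, 194)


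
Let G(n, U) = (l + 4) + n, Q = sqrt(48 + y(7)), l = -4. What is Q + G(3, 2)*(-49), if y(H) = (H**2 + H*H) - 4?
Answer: -147 + sqrt(142) ≈ -135.08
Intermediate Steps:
y(H) = -4 + 2*H**2 (y(H) = (H**2 + H**2) - 4 = 2*H**2 - 4 = -4 + 2*H**2)
Q = sqrt(142) (Q = sqrt(48 + (-4 + 2*7**2)) = sqrt(48 + (-4 + 2*49)) = sqrt(48 + (-4 + 98)) = sqrt(48 + 94) = sqrt(142) ≈ 11.916)
G(n, U) = n (G(n, U) = (-4 + 4) + n = 0 + n = n)
Q + G(3, 2)*(-49) = sqrt(142) + 3*(-49) = sqrt(142) - 147 = -147 + sqrt(142)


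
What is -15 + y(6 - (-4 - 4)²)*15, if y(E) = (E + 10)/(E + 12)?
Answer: 15/23 ≈ 0.65217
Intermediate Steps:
y(E) = (10 + E)/(12 + E)
-15 + y(6 - (-4 - 4)²)*15 = -15 + ((10 + (6 - (-4 - 4)²))/(12 + (6 - (-4 - 4)²)))*15 = -15 + ((10 + (6 - 1*(-8)²))/(12 + (6 - 1*(-8)²)))*15 = -15 + ((10 + (6 - 1*64))/(12 + (6 - 1*64)))*15 = -15 + ((10 + (6 - 64))/(12 + (6 - 64)))*15 = -15 + ((10 - 58)/(12 - 58))*15 = -15 + (-48/(-46))*15 = -15 - 1/46*(-48)*15 = -15 + (24/23)*15 = -15 + 360/23 = 15/23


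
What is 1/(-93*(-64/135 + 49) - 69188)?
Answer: -45/3316541 ≈ -1.3568e-5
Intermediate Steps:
1/(-93*(-64/135 + 49) - 69188) = 1/(-93*6551/135 - 69188) = 1/(-203081/45 - 69188) = 1/(-3316541/45) = -45/3316541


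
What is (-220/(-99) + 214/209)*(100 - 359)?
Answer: -1581454/1881 ≈ -840.75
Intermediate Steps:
(-220/(-99) + 214/209)*(100 - 359) = (-220*(-1/99) + 214*(1/209))*(-259) = (20/9 + 214/209)*(-259) = (6106/1881)*(-259) = -1581454/1881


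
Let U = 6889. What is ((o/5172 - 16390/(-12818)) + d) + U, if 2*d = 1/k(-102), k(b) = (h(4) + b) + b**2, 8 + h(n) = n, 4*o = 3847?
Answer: 4704139383247927/682702779408 ≈ 6890.5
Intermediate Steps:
o = 3847/4 (o = (1/4)*3847 = 3847/4 ≈ 961.75)
h(n) = -8 + n
k(b) = -4 + b + b**2 (k(b) = ((-8 + 4) + b) + b**2 = (-4 + b) + b**2 = -4 + b + b**2)
d = 1/20596 (d = 1/(2*(-4 - 102 + (-102)**2)) = 1/(2*(-4 - 102 + 10404)) = (1/2)/10298 = (1/2)*(1/10298) = 1/20596 ≈ 4.8553e-5)
((o/5172 - 16390/(-12818)) + d) + U = (((3847/4)/5172 - 16390/(-12818)) + 1/20596) + 6889 = (((3847/4)*(1/5172) - 16390*(-1/12818)) + 1/20596) + 6889 = ((3847/20688 + 8195/6409) + 1/20596) + 6889 = (194193583/132589392 + 1/20596) + 6889 = 999935906215/682702779408 + 6889 = 4704139383247927/682702779408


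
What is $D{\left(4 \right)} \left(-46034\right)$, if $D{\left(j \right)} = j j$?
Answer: $-736544$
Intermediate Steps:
$D{\left(j \right)} = j^{2}$
$D{\left(4 \right)} \left(-46034\right) = 4^{2} \left(-46034\right) = 16 \left(-46034\right) = -736544$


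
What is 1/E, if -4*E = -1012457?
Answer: 4/1012457 ≈ 3.9508e-6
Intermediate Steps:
E = 1012457/4 (E = -¼*(-1012457) = 1012457/4 ≈ 2.5311e+5)
1/E = 1/(1012457/4) = 4/1012457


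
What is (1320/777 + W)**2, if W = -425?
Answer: 12019833225/67081 ≈ 1.7918e+5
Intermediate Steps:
(1320/777 + W)**2 = (1320/777 - 425)**2 = (1320*(1/777) - 425)**2 = (440/259 - 425)**2 = (-109635/259)**2 = 12019833225/67081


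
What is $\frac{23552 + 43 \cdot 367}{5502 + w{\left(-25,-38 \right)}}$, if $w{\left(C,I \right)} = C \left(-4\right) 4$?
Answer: $\frac{39333}{5902} \approx 6.6644$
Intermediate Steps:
$w{\left(C,I \right)} = - 16 C$ ($w{\left(C,I \right)} = - 4 C 4 = - 16 C$)
$\frac{23552 + 43 \cdot 367}{5502 + w{\left(-25,-38 \right)}} = \frac{23552 + 43 \cdot 367}{5502 - -400} = \frac{23552 + 15781}{5502 + 400} = \frac{39333}{5902}$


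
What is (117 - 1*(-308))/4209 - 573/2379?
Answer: -7654/54717 ≈ -0.13988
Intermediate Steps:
(117 - 1*(-308))/4209 - 573/2379 = (117 + 308)*(1/4209) - 573*1/2379 = 425*(1/4209) - 191/793 = 425/4209 - 191/793 = -7654/54717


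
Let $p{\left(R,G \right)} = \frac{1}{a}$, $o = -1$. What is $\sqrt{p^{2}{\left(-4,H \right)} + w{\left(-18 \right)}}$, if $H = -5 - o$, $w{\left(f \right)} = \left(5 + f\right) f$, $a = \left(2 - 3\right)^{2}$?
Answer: $\sqrt{235} \approx 15.33$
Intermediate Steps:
$a = 1$ ($a = \left(-1\right)^{2} = 1$)
$w{\left(f \right)} = f \left(5 + f\right)$
$H = -4$ ($H = -5 - -1 = -5 + 1 = -4$)
$p{\left(R,G \right)} = 1$ ($p{\left(R,G \right)} = 1^{-1} = 1$)
$\sqrt{p^{2}{\left(-4,H \right)} + w{\left(-18 \right)}} = \sqrt{1^{2} - 18 \left(5 - 18\right)} = \sqrt{1 - -234} = \sqrt{1 + 234} = \sqrt{235}$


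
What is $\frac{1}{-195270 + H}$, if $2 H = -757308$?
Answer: $- \frac{1}{573924} \approx -1.7424 \cdot 10^{-6}$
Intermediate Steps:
$H = -378654$ ($H = \frac{1}{2} \left(-757308\right) = -378654$)
$\frac{1}{-195270 + H} = \frac{1}{-195270 - 378654} = \frac{1}{-573924} = - \frac{1}{573924}$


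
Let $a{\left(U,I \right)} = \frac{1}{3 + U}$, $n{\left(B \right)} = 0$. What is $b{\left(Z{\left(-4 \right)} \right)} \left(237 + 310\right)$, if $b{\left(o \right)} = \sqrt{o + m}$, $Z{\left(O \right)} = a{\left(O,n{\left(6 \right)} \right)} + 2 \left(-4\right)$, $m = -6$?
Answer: $547 i \sqrt{15} \approx 2118.5 i$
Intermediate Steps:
$Z{\left(O \right)} = -8 + \frac{1}{3 + O}$ ($Z{\left(O \right)} = \frac{1}{3 + O} + 2 \left(-4\right) = \frac{1}{3 + O} - 8 = -8 + \frac{1}{3 + O}$)
$b{\left(o \right)} = \sqrt{-6 + o}$ ($b{\left(o \right)} = \sqrt{o - 6} = \sqrt{-6 + o}$)
$b{\left(Z{\left(-4 \right)} \right)} \left(237 + 310\right) = \sqrt{-6 + \frac{-23 - -32}{3 - 4}} \left(237 + 310\right) = \sqrt{-6 + \frac{-23 + 32}{-1}} \cdot 547 = \sqrt{-6 - 9} \cdot 547 = \sqrt{-15} \cdot 547 = i \sqrt{15} \cdot 547 = 547 i \sqrt{15}$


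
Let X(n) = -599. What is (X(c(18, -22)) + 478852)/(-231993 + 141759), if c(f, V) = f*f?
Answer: -478253/90234 ≈ -5.3001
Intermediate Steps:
c(f, V) = f²
(X(c(18, -22)) + 478852)/(-231993 + 141759) = (-599 + 478852)/(-231993 + 141759) = 478253/(-90234) = 478253*(-1/90234) = -478253/90234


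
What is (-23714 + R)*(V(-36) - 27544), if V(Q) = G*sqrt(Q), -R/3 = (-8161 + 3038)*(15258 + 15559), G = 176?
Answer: -13044914393896 + 500124513504*I ≈ -1.3045e+13 + 5.0012e+11*I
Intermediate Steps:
R = 473626473 (R = -3*(-8161 + 3038)*(15258 + 15559) = -(-15369)*30817 = -3*(-157875491) = 473626473)
V(Q) = 176*sqrt(Q)
(-23714 + R)*(V(-36) - 27544) = (-23714 + 473626473)*(176*sqrt(-36) - 27544) = 473602759*(176*(6*I) - 27544) = 473602759*(1056*I - 27544) = 473602759*(-27544 + 1056*I) = -13044914393896 + 500124513504*I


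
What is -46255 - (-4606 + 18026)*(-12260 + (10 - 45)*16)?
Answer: 171998145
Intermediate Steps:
-46255 - (-4606 + 18026)*(-12260 + (10 - 45)*16) = -46255 - 13420*(-12260 - 35*16) = -46255 - 13420*(-12260 - 560) = -46255 - 13420*(-12820) = -46255 - 1*(-172044400) = -46255 + 172044400 = 171998145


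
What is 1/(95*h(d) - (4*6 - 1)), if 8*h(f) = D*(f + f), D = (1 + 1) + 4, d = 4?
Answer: 1/547 ≈ 0.0018282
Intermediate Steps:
D = 6 (D = 2 + 4 = 6)
h(f) = 3*f/2 (h(f) = (6*(f + f))/8 = (6*(2*f))/8 = (12*f)/8 = 3*f/2)
1/(95*h(d) - (4*6 - 1)) = 1/(95*((3/2)*4) - (4*6 - 1)) = 1/(95*6 - (24 - 1)) = 1/(570 - 1*23) = 1/(570 - 23) = 1/547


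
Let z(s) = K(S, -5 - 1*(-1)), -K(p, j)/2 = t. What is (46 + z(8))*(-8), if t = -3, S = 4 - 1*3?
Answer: -416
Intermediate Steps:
S = 1 (S = 4 - 3 = 1)
K(p, j) = 6 (K(p, j) = -2*(-3) = 6)
z(s) = 6
(46 + z(8))*(-8) = (46 + 6)*(-8) = 52*(-8) = -416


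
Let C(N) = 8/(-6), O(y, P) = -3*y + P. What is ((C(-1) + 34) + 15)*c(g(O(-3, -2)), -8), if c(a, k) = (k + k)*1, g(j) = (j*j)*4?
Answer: -2288/3 ≈ -762.67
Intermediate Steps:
O(y, P) = P - 3*y
C(N) = -4/3 (C(N) = 8*(-1/6) = -4/3)
g(j) = 4*j**2 (g(j) = j**2*4 = 4*j**2)
c(a, k) = 2*k (c(a, k) = (2*k)*1 = 2*k)
((C(-1) + 34) + 15)*c(g(O(-3, -2)), -8) = ((-4/3 + 34) + 15)*(2*(-8)) = (98/3 + 15)*(-16) = (143/3)*(-16) = -2288/3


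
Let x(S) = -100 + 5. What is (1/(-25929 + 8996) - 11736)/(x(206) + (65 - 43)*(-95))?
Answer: 198725689/36998605 ≈ 5.3712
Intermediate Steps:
x(S) = -95
(1/(-25929 + 8996) - 11736)/(x(206) + (65 - 43)*(-95)) = (1/(-25929 + 8996) - 11736)/(-95 + (65 - 43)*(-95)) = (1/(-16933) - 11736)/(-95 + 22*(-95)) = (-1/16933 - 11736)/(-95 - 2090) = -198725689/16933/(-2185) = -198725689/16933*(-1/2185) = 198725689/36998605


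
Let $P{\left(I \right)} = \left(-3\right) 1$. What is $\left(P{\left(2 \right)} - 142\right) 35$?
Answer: $-5075$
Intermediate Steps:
$P{\left(I \right)} = -3$
$\left(P{\left(2 \right)} - 142\right) 35 = \left(-3 - 142\right) 35 = \left(-145\right) 35 = -5075$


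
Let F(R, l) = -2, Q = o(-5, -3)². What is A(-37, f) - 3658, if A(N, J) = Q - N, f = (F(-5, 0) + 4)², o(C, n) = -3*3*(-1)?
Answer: -3540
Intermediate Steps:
o(C, n) = 9 (o(C, n) = -9*(-1) = 9)
Q = 81 (Q = 9² = 81)
f = 4 (f = (-2 + 4)² = 2² = 4)
A(N, J) = 81 - N
A(-37, f) - 3658 = (81 - 1*(-37)) - 3658 = (81 + 37) - 3658 = 118 - 3658 = -3540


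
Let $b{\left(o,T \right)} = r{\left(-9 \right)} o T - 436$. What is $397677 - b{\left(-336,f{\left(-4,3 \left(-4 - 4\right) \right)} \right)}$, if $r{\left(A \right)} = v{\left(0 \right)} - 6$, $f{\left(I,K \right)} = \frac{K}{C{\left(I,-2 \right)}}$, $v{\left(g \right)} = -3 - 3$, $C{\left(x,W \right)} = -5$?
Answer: $\frac{1893797}{5} \approx 3.7876 \cdot 10^{5}$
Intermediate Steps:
$v{\left(g \right)} = -6$
$f{\left(I,K \right)} = - \frac{K}{5}$ ($f{\left(I,K \right)} = \frac{K}{-5} = K \left(- \frac{1}{5}\right) = - \frac{K}{5}$)
$r{\left(A \right)} = -12$ ($r{\left(A \right)} = -6 - 6 = -12$)
$b{\left(o,T \right)} = -436 - 12 T o$ ($b{\left(o,T \right)} = - 12 o T - 436 = - 12 T o - 436 = -436 - 12 T o$)
$397677 - b{\left(-336,f{\left(-4,3 \left(-4 - 4\right) \right)} \right)} = 397677 - \left(-436 - 12 \left(- \frac{3 \left(-4 - 4\right)}{5}\right) \left(-336\right)\right) = 397677 - \left(-436 - 12 \left(- \frac{3 \left(-8\right)}{5}\right) \left(-336\right)\right) = 397677 - \left(-436 - 12 \left(\left(- \frac{1}{5}\right) \left(-24\right)\right) \left(-336\right)\right) = 397677 - \left(-436 - \frac{288}{5} \left(-336\right)\right) = 397677 - \left(-436 + \frac{96768}{5}\right) = 397677 - \frac{94588}{5} = \frac{1893797}{5}$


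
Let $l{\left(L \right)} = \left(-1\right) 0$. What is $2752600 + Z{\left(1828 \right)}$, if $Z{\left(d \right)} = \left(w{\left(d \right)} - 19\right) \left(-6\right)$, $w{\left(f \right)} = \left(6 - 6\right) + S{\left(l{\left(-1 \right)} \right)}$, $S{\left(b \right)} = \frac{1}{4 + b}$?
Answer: $\frac{5505425}{2} \approx 2.7527 \cdot 10^{6}$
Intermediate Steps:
$l{\left(L \right)} = 0$
$w{\left(f \right)} = \frac{1}{4}$ ($w{\left(f \right)} = \left(6 - 6\right) + \frac{1}{4 + 0} = \left(6 - 6\right) + \frac{1}{4} = 0 + \frac{1}{4} = \frac{1}{4}$)
$Z{\left(d \right)} = \frac{225}{2}$ ($Z{\left(d \right)} = \left(\frac{1}{4} - 19\right) \left(-6\right) = \left(- \frac{75}{4}\right) \left(-6\right) = \frac{225}{2}$)
$2752600 + Z{\left(1828 \right)} = 2752600 + \frac{225}{2} = \frac{5505425}{2}$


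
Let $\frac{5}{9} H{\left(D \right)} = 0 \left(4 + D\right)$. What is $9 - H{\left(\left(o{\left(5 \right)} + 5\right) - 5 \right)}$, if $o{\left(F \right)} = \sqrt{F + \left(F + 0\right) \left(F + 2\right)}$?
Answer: $9$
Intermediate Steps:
$o{\left(F \right)} = \sqrt{F + F \left(2 + F\right)}$
$H{\left(D \right)} = 0$ ($H{\left(D \right)} = \frac{9 \cdot 0 \left(4 + D\right)}{5} = \frac{9}{5} \cdot 0 = 0$)
$9 - H{\left(\left(o{\left(5 \right)} + 5\right) - 5 \right)} = 9 - 0 = 9 + 0 = 9$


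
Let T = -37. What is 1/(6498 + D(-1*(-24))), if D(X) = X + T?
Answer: 1/6485 ≈ 0.00015420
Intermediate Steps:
D(X) = -37 + X (D(X) = X - 37 = -37 + X)
1/(6498 + D(-1*(-24))) = 1/(6498 + (-37 - 1*(-24))) = 1/(6498 + (-37 + 24)) = 1/(6498 - 13) = 1/6485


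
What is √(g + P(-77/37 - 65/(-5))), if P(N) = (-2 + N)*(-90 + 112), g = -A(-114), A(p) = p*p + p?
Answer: I*√17366838/37 ≈ 112.63*I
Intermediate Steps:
A(p) = p + p² (A(p) = p² + p = p + p²)
g = -12882 (g = -(-114)*(1 - 114) = -(-114)*(-113) = -1*12882 = -12882)
P(N) = -44 + 22*N (P(N) = (-2 + N)*22 = -44 + 22*N)
√(g + P(-77/37 - 65/(-5))) = √(-12882 + (-44 + 22*(-77/37 - 65/(-5)))) = √(-12882 + (-44 + 22*(-77*1/37 - 65*(-⅕)))) = √(-12882 + (-44 + 22*(-77/37 + 13))) = √(-12882 + (-44 + 22*(404/37))) = √(-12882 + (-44 + 8888/37)) = √(-12882 + 7260/37) = √(-469374/37) = I*√17366838/37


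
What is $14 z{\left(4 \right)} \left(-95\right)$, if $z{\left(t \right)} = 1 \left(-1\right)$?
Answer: $1330$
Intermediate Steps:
$z{\left(t \right)} = -1$
$14 z{\left(4 \right)} \left(-95\right) = 14 \left(-1\right) \left(-95\right) = \left(-14\right) \left(-95\right) = 1330$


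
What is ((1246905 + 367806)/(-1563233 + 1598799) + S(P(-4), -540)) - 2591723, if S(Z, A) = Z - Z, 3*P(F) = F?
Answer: -92175605507/35566 ≈ -2.5917e+6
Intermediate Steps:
P(F) = F/3
S(Z, A) = 0
((1246905 + 367806)/(-1563233 + 1598799) + S(P(-4), -540)) - 2591723 = ((1246905 + 367806)/(-1563233 + 1598799) + 0) - 2591723 = (1614711/35566 + 0) - 2591723 = 1614711/35566 - 2591723 = -92175605507/35566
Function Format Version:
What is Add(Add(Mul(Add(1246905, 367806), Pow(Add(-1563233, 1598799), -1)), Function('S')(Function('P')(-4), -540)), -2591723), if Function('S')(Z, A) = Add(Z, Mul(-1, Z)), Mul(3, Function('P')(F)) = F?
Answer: Rational(-92175605507, 35566) ≈ -2.5917e+6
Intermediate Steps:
Function('P')(F) = Mul(Rational(1, 3), F)
Function('S')(Z, A) = 0
Add(Add(Mul(Add(1246905, 367806), Pow(Add(-1563233, 1598799), -1)), Function('S')(Function('P')(-4), -540)), -2591723) = Add(Add(Mul(Add(1246905, 367806), Pow(Add(-1563233, 1598799), -1)), 0), -2591723) = Add(Add(Mul(1614711, Pow(35566, -1)), 0), -2591723) = Add(Add(Mul(1614711, Rational(1, 35566)), 0), -2591723) = Add(Add(Rational(1614711, 35566), 0), -2591723) = Add(Rational(1614711, 35566), -2591723) = Rational(-92175605507, 35566)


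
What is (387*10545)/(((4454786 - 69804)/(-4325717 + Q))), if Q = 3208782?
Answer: -4558116795525/4384982 ≈ -1.0395e+6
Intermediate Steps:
(387*10545)/(((4454786 - 69804)/(-4325717 + Q))) = (387*10545)/(((4454786 - 69804)/(-4325717 + 3208782))) = 4080915/((4384982/(-1116935))) = 4080915/((4384982*(-1/1116935))) = 4080915/(-4384982/1116935) = 4080915*(-1116935/4384982) = -4558116795525/4384982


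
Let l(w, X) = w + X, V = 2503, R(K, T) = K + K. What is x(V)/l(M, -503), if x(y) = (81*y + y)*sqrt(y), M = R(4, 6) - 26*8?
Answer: -205246*sqrt(2503)/703 ≈ -14607.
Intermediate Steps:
R(K, T) = 2*K
M = -200 (M = 2*4 - 26*8 = 8 - 208 = -200)
x(y) = 82*y**(3/2) (x(y) = (82*y)*sqrt(y) = 82*y**(3/2))
l(w, X) = X + w
x(V)/l(M, -503) = (82*2503**(3/2))/(-503 - 200) = (82*(2503*sqrt(2503)))/(-703) = (205246*sqrt(2503))*(-1/703) = -205246*sqrt(2503)/703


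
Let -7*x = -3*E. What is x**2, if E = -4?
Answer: 144/49 ≈ 2.9388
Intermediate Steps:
x = -12/7 (x = -(-3)*(-4)/7 = -1/7*12 = -12/7 ≈ -1.7143)
x**2 = (-12/7)**2 = 144/49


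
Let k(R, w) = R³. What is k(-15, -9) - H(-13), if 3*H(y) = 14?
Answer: -10139/3 ≈ -3379.7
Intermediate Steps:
H(y) = 14/3 (H(y) = (⅓)*14 = 14/3)
k(-15, -9) - H(-13) = (-15)³ - 1*14/3 = -3375 - 14/3 = -10139/3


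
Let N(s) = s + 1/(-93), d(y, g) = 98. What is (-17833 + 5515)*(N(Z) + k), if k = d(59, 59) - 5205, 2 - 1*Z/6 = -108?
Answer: 1698126632/31 ≈ 5.4778e+7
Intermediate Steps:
Z = 660 (Z = 12 - 6*(-108) = 12 + 648 = 660)
N(s) = -1/93 + s (N(s) = s - 1/93 = -1/93 + s)
k = -5107 (k = 98 - 5205 = -5107)
(-17833 + 5515)*(N(Z) + k) = (-17833 + 5515)*((-1/93 + 660) - 5107) = -12318*(61379/93 - 5107) = -12318*(-413572/93) = 1698126632/31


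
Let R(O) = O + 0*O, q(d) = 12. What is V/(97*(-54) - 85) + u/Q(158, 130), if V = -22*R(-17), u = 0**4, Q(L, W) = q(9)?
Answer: -374/5323 ≈ -0.070261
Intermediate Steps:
R(O) = O (R(O) = O + 0 = O)
Q(L, W) = 12
u = 0
V = 374 (V = -22*(-17) = 374)
V/(97*(-54) - 85) + u/Q(158, 130) = 374/(97*(-54) - 85) + 0/12 = 374/(-5238 - 85) + 0*(1/12) = 374/(-5323) + 0 = 374*(-1/5323) + 0 = -374/5323 + 0 = -374/5323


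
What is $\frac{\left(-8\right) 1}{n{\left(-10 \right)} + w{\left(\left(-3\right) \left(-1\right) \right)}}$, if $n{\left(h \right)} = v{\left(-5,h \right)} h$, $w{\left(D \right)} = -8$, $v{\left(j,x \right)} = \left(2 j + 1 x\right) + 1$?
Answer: $- \frac{4}{91} \approx -0.043956$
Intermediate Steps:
$v{\left(j,x \right)} = 1 + x + 2 j$ ($v{\left(j,x \right)} = \left(2 j + x\right) + 1 = \left(x + 2 j\right) + 1 = 1 + x + 2 j$)
$n{\left(h \right)} = h \left(-9 + h\right)$ ($n{\left(h \right)} = \left(1 + h + 2 \left(-5\right)\right) h = \left(1 + h - 10\right) h = \left(-9 + h\right) h = h \left(-9 + h\right)$)
$\frac{\left(-8\right) 1}{n{\left(-10 \right)} + w{\left(\left(-3\right) \left(-1\right) \right)}} = \frac{\left(-8\right) 1}{- 10 \left(-9 - 10\right) - 8} = - \frac{8}{\left(-10\right) \left(-19\right) - 8} = - \frac{8}{190 - 8} = - \frac{8}{182} = \left(-8\right) \frac{1}{182} = - \frac{4}{91}$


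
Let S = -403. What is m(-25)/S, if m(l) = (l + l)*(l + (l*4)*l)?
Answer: 123750/403 ≈ 307.07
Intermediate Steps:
m(l) = 2*l*(l + 4*l**2) (m(l) = (2*l)*(l + (4*l)*l) = (2*l)*(l + 4*l**2) = 2*l*(l + 4*l**2))
m(-25)/S = ((-25)**2*(2 + 8*(-25)))/(-403) = (625*(2 - 200))*(-1/403) = (625*(-198))*(-1/403) = -123750*(-1/403) = 123750/403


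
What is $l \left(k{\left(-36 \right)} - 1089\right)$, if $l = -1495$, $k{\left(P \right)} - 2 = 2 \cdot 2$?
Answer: $1619085$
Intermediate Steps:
$k{\left(P \right)} = 6$ ($k{\left(P \right)} = 2 + 2 \cdot 2 = 2 + 4 = 6$)
$l \left(k{\left(-36 \right)} - 1089\right) = - 1495 \left(6 - 1089\right) = \left(-1495\right) \left(-1083\right) = 1619085$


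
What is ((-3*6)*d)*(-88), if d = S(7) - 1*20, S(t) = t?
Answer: -20592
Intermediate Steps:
d = -13 (d = 7 - 1*20 = 7 - 20 = -13)
((-3*6)*d)*(-88) = (-3*6*(-13))*(-88) = -18*(-13)*(-88) = 234*(-88) = -20592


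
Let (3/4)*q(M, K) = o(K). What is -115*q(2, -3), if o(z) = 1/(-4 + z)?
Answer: 460/21 ≈ 21.905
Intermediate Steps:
q(M, K) = 4/(3*(-4 + K))
-115*q(2, -3) = -460/(3*(-4 - 3)) = -460/(3*(-7)) = -460*(-1)/(3*7) = -115*(-4/21) = 460/21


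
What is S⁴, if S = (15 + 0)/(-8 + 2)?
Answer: 625/16 ≈ 39.063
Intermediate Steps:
S = -5/2 (S = 15/(-6) = 15*(-⅙) = -5/2 ≈ -2.5000)
S⁴ = (-5/2)⁴ = 625/16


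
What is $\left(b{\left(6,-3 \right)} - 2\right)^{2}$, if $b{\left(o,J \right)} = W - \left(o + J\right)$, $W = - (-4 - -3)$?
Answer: $16$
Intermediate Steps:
$W = 1$ ($W = - (-4 + 3) = \left(-1\right) \left(-1\right) = 1$)
$b{\left(o,J \right)} = 1 - J - o$ ($b{\left(o,J \right)} = 1 - \left(o + J\right) = 1 - \left(J + o\right) = 1 - J - o$)
$\left(b{\left(6,-3 \right)} - 2\right)^{2} = \left(\left(1 - -3 - 6\right) - 2\right)^{2} = \left(\left(1 + 3 - 6\right) - 2\right)^{2} = \left(-2 - 2\right)^{2} = \left(-4\right)^{2} = 16$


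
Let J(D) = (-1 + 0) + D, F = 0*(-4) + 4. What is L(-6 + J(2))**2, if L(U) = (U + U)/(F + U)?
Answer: 100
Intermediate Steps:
F = 4 (F = 0 + 4 = 4)
J(D) = -1 + D
L(U) = 2*U/(4 + U) (L(U) = (U + U)/(4 + U) = (2*U)/(4 + U) = 2*U/(4 + U))
L(-6 + J(2))**2 = (2*(-6 + (-1 + 2))/(4 + (-6 + (-1 + 2))))**2 = (2*(-6 + 1)/(4 + (-6 + 1)))**2 = (2*(-5)/(4 - 5))**2 = (2*(-5)/(-1))**2 = (2*(-5)*(-1))**2 = 10**2 = 100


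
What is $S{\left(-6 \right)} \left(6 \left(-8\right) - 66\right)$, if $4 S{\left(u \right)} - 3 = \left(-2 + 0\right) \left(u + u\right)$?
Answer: $- \frac{1539}{2} \approx -769.5$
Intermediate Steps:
$S{\left(u \right)} = \frac{3}{4} - u$ ($S{\left(u \right)} = \frac{3}{4} + \frac{\left(-2 + 0\right) \left(u + u\right)}{4} = \frac{3}{4} + \frac{\left(-2\right) 2 u}{4} = \frac{3}{4} + \frac{\left(-4\right) u}{4} = \frac{3}{4} - u$)
$S{\left(-6 \right)} \left(6 \left(-8\right) - 66\right) = \left(\frac{3}{4} - -6\right) \left(6 \left(-8\right) - 66\right) = \left(\frac{3}{4} + 6\right) \left(-48 - 66\right) = \frac{27}{4} \left(-114\right) = - \frac{1539}{2}$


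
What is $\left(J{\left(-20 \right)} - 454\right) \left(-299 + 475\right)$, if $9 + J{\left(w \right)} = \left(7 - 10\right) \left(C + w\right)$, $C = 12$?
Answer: $-77264$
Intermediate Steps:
$J{\left(w \right)} = -45 - 3 w$ ($J{\left(w \right)} = -9 + \left(7 - 10\right) \left(12 + w\right) = -9 - 3 \left(12 + w\right) = -9 - \left(36 + 3 w\right) = -45 - 3 w$)
$\left(J{\left(-20 \right)} - 454\right) \left(-299 + 475\right) = \left(\left(-45 - -60\right) - 454\right) \left(-299 + 475\right) = \left(\left(-45 + 60\right) - 454\right) 176 = \left(15 - 454\right) 176 = \left(-439\right) 176 = -77264$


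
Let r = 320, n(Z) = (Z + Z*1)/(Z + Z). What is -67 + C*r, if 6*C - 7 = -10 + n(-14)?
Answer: -521/3 ≈ -173.67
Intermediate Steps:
n(Z) = 1 (n(Z) = (Z + Z)/((2*Z)) = (2*Z)*(1/(2*Z)) = 1)
C = -⅓ (C = 7/6 + (-10 + 1)/6 = 7/6 + (⅙)*(-9) = 7/6 - 3/2 = -⅓ ≈ -0.33333)
-67 + C*r = -67 - ⅓*320 = -67 - 320/3 = -521/3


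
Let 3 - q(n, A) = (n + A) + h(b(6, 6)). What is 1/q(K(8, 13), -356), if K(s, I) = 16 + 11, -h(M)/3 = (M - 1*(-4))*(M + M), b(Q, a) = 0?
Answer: 1/332 ≈ 0.0030120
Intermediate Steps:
h(M) = -6*M*(4 + M) (h(M) = -3*(M - 1*(-4))*(M + M) = -3*(M + 4)*2*M = -3*(4 + M)*2*M = -6*M*(4 + M))
K(s, I) = 27
q(n, A) = 3 - A - n (q(n, A) = 3 - ((n + A) - 6*0*(4 + 0)) = 3 - ((A + n) - 6*0*4) = 3 - ((A + n) + 0) = 3 - (A + n) = 3 + (-A - n) = 3 - A - n)
1/q(K(8, 13), -356) = 1/(3 - 1*(-356) - 1*27) = 1/(3 + 356 - 27) = 1/332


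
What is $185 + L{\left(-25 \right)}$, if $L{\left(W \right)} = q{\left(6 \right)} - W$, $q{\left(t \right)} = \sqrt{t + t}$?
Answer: $210 + 2 \sqrt{3} \approx 213.46$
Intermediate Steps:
$q{\left(t \right)} = \sqrt{2} \sqrt{t}$ ($q{\left(t \right)} = \sqrt{2 t} = \sqrt{2} \sqrt{t}$)
$L{\left(W \right)} = - W + 2 \sqrt{3}$ ($L{\left(W \right)} = \sqrt{2} \sqrt{6} - W = 2 \sqrt{3} - W = - W + 2 \sqrt{3}$)
$185 + L{\left(-25 \right)} = 185 + \left(\left(-1\right) \left(-25\right) + 2 \sqrt{3}\right) = 185 + \left(25 + 2 \sqrt{3}\right) = 210 + 2 \sqrt{3}$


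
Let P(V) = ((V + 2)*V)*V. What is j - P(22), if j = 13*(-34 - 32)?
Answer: -12474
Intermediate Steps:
P(V) = V**2*(2 + V) (P(V) = ((2 + V)*V)*V = (V*(2 + V))*V = V**2*(2 + V))
j = -858 (j = 13*(-66) = -858)
j - P(22) = -858 - 22**2*(2 + 22) = -858 - 484*24 = -858 - 1*11616 = -858 - 11616 = -12474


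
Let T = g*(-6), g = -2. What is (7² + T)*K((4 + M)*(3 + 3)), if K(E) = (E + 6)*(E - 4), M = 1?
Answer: 57096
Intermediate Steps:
T = 12 (T = -2*(-6) = 12)
K(E) = (-4 + E)*(6 + E) (K(E) = (6 + E)*(-4 + E) = (-4 + E)*(6 + E))
(7² + T)*K((4 + M)*(3 + 3)) = (7² + 12)*(-24 + ((4 + 1)*(3 + 3))² + 2*((4 + 1)*(3 + 3))) = (49 + 12)*(-24 + (5*6)² + 2*(5*6)) = 61*(-24 + 30² + 2*30) = 61*(-24 + 900 + 60) = 61*936 = 57096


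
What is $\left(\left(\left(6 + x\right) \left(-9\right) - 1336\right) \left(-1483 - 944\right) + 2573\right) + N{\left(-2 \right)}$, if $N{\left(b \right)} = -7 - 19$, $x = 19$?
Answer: $3791094$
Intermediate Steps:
$N{\left(b \right)} = -26$
$\left(\left(\left(6 + x\right) \left(-9\right) - 1336\right) \left(-1483 - 944\right) + 2573\right) + N{\left(-2 \right)} = \left(\left(\left(6 + 19\right) \left(-9\right) - 1336\right) \left(-1483 - 944\right) + 2573\right) - 26 = \left(\left(25 \left(-9\right) - 1336\right) \left(-2427\right) + 2573\right) - 26 = \left(\left(-225 - 1336\right) \left(-2427\right) + 2573\right) - 26 = \left(\left(-1561\right) \left(-2427\right) + 2573\right) - 26 = \left(3788547 + 2573\right) - 26 = 3791120 - 26 = 3791094$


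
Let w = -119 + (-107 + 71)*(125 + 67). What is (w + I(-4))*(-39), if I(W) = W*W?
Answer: 273585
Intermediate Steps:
I(W) = W**2
w = -7031 (w = -119 - 36*192 = -119 - 6912 = -7031)
(w + I(-4))*(-39) = (-7031 + (-4)**2)*(-39) = (-7031 + 16)*(-39) = -7015*(-39) = 273585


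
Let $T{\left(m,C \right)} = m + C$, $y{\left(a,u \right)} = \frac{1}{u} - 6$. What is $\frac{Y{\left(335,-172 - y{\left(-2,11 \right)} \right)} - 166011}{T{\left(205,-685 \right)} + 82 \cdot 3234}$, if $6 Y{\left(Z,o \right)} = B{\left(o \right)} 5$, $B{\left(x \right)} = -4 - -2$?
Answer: $- \frac{249019}{397062} \approx -0.62715$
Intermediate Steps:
$B{\left(x \right)} = -2$ ($B{\left(x \right)} = -4 + 2 = -2$)
$y{\left(a,u \right)} = -6 + \frac{1}{u}$ ($y{\left(a,u \right)} = \frac{1}{u} - 6 = -6 + \frac{1}{u}$)
$Y{\left(Z,o \right)} = - \frac{5}{3}$ ($Y{\left(Z,o \right)} = \frac{\left(-2\right) 5}{6} = \frac{1}{6} \left(-10\right) = - \frac{5}{3}$)
$T{\left(m,C \right)} = C + m$
$\frac{Y{\left(335,-172 - y{\left(-2,11 \right)} \right)} - 166011}{T{\left(205,-685 \right)} + 82 \cdot 3234} = \frac{- \frac{5}{3} - 166011}{\left(-685 + 205\right) + 82 \cdot 3234} = - \frac{498038}{3 \left(-480 + 265188\right)} = - \frac{498038}{3 \cdot 264708} = \left(- \frac{498038}{3}\right) \frac{1}{264708} = - \frac{249019}{397062}$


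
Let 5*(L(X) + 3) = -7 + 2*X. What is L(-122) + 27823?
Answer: 138849/5 ≈ 27770.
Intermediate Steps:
L(X) = -22/5 + 2*X/5 (L(X) = -3 + (-7 + 2*X)/5 = -3 + (-7/5 + 2*X/5) = -22/5 + 2*X/5)
L(-122) + 27823 = (-22/5 + (⅖)*(-122)) + 27823 = (-22/5 - 244/5) + 27823 = -266/5 + 27823 = 138849/5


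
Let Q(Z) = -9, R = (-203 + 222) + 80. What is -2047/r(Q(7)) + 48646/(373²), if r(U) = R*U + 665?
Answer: 295791059/31443154 ≈ 9.4072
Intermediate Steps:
R = 99 (R = 19 + 80 = 99)
r(U) = 665 + 99*U (r(U) = 99*U + 665 = 665 + 99*U)
-2047/r(Q(7)) + 48646/(373²) = -2047/(665 + 99*(-9)) + 48646/(373²) = -2047/(665 - 891) + 48646/139129 = -2047/(-226) + 48646*(1/139129) = -2047*(-1/226) + 48646/139129 = 2047/226 + 48646/139129 = 295791059/31443154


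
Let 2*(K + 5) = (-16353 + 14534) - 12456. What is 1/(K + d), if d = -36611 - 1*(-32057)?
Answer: -2/23393 ≈ -8.5496e-5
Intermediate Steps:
K = -14285/2 (K = -5 + ((-16353 + 14534) - 12456)/2 = -5 + (-1819 - 12456)/2 = -5 + (½)*(-14275) = -5 - 14275/2 = -14285/2 ≈ -7142.5)
d = -4554 (d = -36611 + 32057 = -4554)
1/(K + d) = 1/(-14285/2 - 4554) = 1/(-23393/2) = -2/23393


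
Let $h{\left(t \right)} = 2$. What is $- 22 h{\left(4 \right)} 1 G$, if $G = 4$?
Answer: $-176$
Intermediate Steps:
$- 22 h{\left(4 \right)} 1 G = \left(-22\right) 2 \cdot 1 \cdot 4 = \left(-44\right) 4 = -176$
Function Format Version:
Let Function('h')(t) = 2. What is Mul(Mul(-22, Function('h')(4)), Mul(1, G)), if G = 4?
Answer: -176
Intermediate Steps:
Mul(Mul(-22, Function('h')(4)), Mul(1, G)) = Mul(Mul(-22, 2), Mul(1, 4)) = Mul(-44, 4) = -176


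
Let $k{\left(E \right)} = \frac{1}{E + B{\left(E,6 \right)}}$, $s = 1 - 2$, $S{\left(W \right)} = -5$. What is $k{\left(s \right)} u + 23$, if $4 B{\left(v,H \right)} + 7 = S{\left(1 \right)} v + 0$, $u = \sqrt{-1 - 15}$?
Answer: $23 - \frac{8 i}{3} \approx 23.0 - 2.6667 i$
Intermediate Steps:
$s = -1$
$u = 4 i$ ($u = \sqrt{-16} = 4 i \approx 4.0 i$)
$B{\left(v,H \right)} = - \frac{7}{4} - \frac{5 v}{4}$ ($B{\left(v,H \right)} = - \frac{7}{4} + \frac{- 5 v + 0}{4} = - \frac{7}{4} + \frac{\left(-5\right) v}{4} = - \frac{7}{4} - \frac{5 v}{4}$)
$k{\left(E \right)} = \frac{1}{- \frac{7}{4} - \frac{E}{4}}$ ($k{\left(E \right)} = \frac{1}{E - \left(\frac{7}{4} + \frac{5 E}{4}\right)} = \frac{1}{- \frac{7}{4} - \frac{E}{4}}$)
$k{\left(s \right)} u + 23 = \frac{4}{-7 - -1} \cdot 4 i + 23 = \frac{4}{-7 + 1} \cdot 4 i + 23 = \frac{4}{-6} \cdot 4 i + 23 = 4 \left(- \frac{1}{6}\right) 4 i + 23 = - \frac{2 \cdot 4 i}{3} + 23 = - \frac{8 i}{3} + 23 = 23 - \frac{8 i}{3}$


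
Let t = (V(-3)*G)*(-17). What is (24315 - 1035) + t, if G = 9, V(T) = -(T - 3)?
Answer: 22362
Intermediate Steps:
V(T) = 3 - T (V(T) = -(-3 + T) = 3 - T)
t = -918 (t = ((3 - 1*(-3))*9)*(-17) = ((3 + 3)*9)*(-17) = (6*9)*(-17) = 54*(-17) = -918)
(24315 - 1035) + t = (24315 - 1035) - 918 = 23280 - 918 = 22362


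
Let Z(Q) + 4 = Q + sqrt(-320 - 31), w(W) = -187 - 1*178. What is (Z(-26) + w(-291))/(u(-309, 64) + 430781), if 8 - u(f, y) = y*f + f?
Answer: -395/450874 + 3*I*sqrt(39)/450874 ≈ -0.00087608 + 4.1553e-5*I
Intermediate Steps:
w(W) = -365 (w(W) = -187 - 178 = -365)
Z(Q) = -4 + Q + 3*I*sqrt(39) (Z(Q) = -4 + (Q + sqrt(-320 - 31)) = -4 + (Q + sqrt(-351)) = -4 + (Q + 3*I*sqrt(39)) = -4 + Q + 3*I*sqrt(39))
u(f, y) = 8 - f - f*y (u(f, y) = 8 - (y*f + f) = 8 - (f*y + f) = 8 - (f + f*y) = 8 + (-f - f*y) = 8 - f - f*y)
(Z(-26) + w(-291))/(u(-309, 64) + 430781) = ((-4 - 26 + 3*I*sqrt(39)) - 365)/((8 - 1*(-309) - 1*(-309)*64) + 430781) = ((-30 + 3*I*sqrt(39)) - 365)/((8 + 309 + 19776) + 430781) = (-395 + 3*I*sqrt(39))/(20093 + 430781) = (-395 + 3*I*sqrt(39))/450874 = (-395 + 3*I*sqrt(39))*(1/450874) = -395/450874 + 3*I*sqrt(39)/450874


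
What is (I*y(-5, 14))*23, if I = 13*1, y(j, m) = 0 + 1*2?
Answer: 598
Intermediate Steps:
y(j, m) = 2 (y(j, m) = 0 + 2 = 2)
I = 13
(I*y(-5, 14))*23 = (13*2)*23 = 26*23 = 598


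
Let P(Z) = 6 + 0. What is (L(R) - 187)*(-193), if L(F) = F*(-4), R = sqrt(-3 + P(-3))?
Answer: 36091 + 772*sqrt(3) ≈ 37428.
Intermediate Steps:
P(Z) = 6
R = sqrt(3) (R = sqrt(-3 + 6) = sqrt(3) ≈ 1.7320)
L(F) = -4*F
(L(R) - 187)*(-193) = (-4*sqrt(3) - 187)*(-193) = (-187 - 4*sqrt(3))*(-193) = 36091 + 772*sqrt(3)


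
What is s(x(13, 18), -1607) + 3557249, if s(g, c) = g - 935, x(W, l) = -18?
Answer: 3556296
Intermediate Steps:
s(g, c) = -935 + g
s(x(13, 18), -1607) + 3557249 = (-935 - 18) + 3557249 = -953 + 3557249 = 3556296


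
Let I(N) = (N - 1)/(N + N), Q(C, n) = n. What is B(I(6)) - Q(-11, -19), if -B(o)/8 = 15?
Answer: -101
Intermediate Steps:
I(N) = (-1 + N)/(2*N) (I(N) = (-1 + N)/((2*N)) = (-1 + N)*(1/(2*N)) = (-1 + N)/(2*N))
B(o) = -120 (B(o) = -8*15 = -120)
B(I(6)) - Q(-11, -19) = -120 - 1*(-19) = -120 + 19 = -101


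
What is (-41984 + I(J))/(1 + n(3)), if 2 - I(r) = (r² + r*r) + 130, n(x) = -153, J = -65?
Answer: 25281/76 ≈ 332.64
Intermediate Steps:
I(r) = -128 - 2*r² (I(r) = 2 - ((r² + r*r) + 130) = 2 - ((r² + r²) + 130) = 2 - (2*r² + 130) = 2 - (130 + 2*r²) = 2 + (-130 - 2*r²) = -128 - 2*r²)
(-41984 + I(J))/(1 + n(3)) = (-41984 + (-128 - 2*(-65)²))/(1 - 153) = (-41984 + (-128 - 2*4225))/(-152) = (-41984 + (-128 - 8450))*(-1/152) = (-41984 - 8578)*(-1/152) = -50562*(-1/152) = 25281/76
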